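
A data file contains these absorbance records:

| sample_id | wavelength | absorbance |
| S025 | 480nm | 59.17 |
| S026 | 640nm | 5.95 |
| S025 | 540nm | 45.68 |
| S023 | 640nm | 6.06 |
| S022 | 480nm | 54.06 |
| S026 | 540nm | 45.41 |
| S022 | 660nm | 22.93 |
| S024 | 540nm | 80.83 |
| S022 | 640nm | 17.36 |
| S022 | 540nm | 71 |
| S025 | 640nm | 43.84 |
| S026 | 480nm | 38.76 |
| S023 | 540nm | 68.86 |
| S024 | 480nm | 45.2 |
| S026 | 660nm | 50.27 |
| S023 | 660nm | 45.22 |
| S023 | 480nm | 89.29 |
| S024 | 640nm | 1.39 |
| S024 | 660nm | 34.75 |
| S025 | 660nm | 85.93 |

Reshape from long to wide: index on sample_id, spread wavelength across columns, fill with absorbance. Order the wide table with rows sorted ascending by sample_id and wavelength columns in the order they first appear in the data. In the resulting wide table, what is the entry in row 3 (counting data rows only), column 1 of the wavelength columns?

45.2

With rows sorted ascending by sample_id, row 3 is sample_id=S024. wavelength columns in first-appearance order: 480nm, 640nm, 540nm, 660nm; column 1 is 480nm.
Long rows with sample_id=S024, wavelength=480nm: absorbance = 45.2.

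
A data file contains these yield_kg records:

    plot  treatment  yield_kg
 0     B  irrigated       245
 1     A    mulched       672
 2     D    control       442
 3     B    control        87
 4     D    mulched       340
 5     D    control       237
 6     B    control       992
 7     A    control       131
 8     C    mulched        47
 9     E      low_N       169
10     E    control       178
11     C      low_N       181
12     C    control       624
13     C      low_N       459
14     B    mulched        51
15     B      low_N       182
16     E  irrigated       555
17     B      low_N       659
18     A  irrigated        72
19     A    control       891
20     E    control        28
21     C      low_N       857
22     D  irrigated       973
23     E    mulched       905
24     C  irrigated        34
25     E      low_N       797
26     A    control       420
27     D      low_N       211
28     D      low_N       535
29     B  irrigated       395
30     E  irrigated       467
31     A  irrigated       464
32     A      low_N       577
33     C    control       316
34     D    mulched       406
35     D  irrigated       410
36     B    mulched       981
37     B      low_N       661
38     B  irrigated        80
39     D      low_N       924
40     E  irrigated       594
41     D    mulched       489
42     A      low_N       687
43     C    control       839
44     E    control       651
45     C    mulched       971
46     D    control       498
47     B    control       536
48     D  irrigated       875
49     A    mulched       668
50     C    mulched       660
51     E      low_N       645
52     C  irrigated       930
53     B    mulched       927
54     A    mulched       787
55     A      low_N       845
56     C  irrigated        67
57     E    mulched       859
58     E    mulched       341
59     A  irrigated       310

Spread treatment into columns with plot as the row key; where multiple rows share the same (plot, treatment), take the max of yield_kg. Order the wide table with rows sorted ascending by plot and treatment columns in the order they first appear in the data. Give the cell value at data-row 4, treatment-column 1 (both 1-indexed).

973

With rows sorted ascending by plot, row 4 is plot=D. treatment columns in first-appearance order: irrigated, mulched, control, low_N; column 1 is irrigated.
Long rows with plot=D, treatment=irrigated: max(973, 410, 875) = 973.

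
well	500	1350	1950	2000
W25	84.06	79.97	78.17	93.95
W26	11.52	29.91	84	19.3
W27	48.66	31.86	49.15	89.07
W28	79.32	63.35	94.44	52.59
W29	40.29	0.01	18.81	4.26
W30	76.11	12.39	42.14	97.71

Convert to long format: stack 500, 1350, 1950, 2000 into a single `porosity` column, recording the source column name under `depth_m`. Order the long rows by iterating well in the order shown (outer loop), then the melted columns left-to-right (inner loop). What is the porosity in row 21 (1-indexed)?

24 rows total (6 × 4). Row 21: index ⌊(21-1)/4⌋ = 5 into well → W30; (21-1) mod 4 = 0 into the melted columns → 500.
So row 21 is (W30, 500, 76.11); porosity = 76.11.

76.11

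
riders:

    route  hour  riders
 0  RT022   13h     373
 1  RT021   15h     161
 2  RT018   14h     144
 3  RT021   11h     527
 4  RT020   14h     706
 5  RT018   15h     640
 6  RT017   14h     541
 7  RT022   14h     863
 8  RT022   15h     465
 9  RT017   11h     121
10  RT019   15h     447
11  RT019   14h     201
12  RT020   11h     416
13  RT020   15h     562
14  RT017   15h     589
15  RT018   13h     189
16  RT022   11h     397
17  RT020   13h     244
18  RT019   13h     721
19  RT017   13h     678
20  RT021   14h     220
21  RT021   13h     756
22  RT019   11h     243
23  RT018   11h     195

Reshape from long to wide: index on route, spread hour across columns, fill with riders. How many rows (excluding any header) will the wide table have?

6

6 distinct route values → 6 rows.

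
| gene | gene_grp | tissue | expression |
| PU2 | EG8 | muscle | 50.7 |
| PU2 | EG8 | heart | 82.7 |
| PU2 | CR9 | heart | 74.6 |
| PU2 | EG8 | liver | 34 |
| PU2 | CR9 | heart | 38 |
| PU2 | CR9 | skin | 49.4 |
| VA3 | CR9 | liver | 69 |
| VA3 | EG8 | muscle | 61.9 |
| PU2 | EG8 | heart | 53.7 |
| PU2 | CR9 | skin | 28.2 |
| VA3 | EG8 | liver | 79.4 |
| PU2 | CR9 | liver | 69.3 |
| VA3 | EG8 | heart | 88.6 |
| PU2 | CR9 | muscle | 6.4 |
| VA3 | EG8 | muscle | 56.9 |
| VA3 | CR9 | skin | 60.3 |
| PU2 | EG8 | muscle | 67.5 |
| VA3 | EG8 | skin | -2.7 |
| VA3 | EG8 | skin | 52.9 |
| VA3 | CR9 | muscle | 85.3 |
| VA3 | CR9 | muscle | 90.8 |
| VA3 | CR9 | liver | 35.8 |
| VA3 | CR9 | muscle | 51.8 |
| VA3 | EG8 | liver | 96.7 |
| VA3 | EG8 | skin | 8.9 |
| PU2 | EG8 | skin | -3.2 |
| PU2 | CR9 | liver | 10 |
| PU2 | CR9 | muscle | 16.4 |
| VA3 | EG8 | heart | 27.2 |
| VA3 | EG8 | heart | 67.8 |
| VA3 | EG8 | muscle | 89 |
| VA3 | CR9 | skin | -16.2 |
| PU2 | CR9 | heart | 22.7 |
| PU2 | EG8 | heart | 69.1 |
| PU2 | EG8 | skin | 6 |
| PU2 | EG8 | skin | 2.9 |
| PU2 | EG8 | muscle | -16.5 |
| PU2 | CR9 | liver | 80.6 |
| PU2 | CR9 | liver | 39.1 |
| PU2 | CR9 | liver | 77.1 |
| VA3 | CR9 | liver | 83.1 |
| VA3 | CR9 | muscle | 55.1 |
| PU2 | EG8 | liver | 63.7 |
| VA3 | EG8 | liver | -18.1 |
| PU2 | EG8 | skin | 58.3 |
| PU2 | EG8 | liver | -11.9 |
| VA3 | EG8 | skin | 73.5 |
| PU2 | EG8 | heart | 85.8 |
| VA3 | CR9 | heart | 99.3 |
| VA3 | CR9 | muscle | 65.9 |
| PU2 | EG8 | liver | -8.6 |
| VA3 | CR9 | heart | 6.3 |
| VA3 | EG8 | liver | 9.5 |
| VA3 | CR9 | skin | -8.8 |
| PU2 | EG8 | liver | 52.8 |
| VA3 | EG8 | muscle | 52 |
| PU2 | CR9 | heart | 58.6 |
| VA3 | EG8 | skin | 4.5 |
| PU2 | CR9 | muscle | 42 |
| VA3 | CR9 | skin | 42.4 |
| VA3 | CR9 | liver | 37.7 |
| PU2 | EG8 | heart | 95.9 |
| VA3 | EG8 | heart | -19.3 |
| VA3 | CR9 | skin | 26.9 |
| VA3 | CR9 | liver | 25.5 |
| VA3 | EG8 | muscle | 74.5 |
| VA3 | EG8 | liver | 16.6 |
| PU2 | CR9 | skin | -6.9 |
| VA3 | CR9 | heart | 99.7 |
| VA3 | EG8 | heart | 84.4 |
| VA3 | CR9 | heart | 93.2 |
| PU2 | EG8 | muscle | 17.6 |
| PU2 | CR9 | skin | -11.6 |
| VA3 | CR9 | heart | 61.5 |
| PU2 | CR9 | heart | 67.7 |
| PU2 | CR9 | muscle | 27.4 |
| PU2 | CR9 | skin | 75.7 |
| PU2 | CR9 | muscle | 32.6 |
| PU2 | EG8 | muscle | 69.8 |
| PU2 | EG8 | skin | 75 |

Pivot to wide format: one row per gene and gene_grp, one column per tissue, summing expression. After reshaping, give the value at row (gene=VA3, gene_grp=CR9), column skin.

Rows with gene=VA3, gene_grp=CR9 and tissue=skin: expression values are 60.3, -16.2, -8.8, 42.4, 26.9.
60.3 + -16.2 + -8.8 + 42.4 + 26.9 = 104.6.

104.6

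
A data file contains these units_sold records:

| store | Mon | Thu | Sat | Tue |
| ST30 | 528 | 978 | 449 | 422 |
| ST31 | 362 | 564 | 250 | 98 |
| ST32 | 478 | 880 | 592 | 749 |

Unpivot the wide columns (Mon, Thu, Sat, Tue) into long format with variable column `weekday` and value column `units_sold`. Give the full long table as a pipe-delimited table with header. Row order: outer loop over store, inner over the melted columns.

| store | weekday | units_sold |
| ST30 | Mon | 528 |
| ST30 | Thu | 978 |
| ST30 | Sat | 449 |
| ST30 | Tue | 422 |
| ST31 | Mon | 362 |
| ST31 | Thu | 564 |
| ST31 | Sat | 250 |
| ST31 | Tue | 98 |
| ST32 | Mon | 478 |
| ST32 | Thu | 880 |
| ST32 | Sat | 592 |
| ST32 | Tue | 749 |

Each (store, column) pair becomes one row: 3 × 4 = 12 rows.
For example, (ST30, Mon) → units_sold=528.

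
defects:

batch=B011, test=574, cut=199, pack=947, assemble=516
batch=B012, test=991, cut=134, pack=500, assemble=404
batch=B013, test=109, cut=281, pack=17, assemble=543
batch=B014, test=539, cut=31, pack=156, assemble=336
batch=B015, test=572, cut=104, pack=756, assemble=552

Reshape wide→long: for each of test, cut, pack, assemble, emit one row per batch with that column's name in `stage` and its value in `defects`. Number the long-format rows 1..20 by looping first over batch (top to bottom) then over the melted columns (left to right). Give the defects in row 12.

20 rows total (5 × 4). Row 12: index ⌊(12-1)/4⌋ = 2 into batch → B013; (12-1) mod 4 = 3 into the melted columns → assemble.
So row 12 is (B013, assemble, 543); defects = 543.

543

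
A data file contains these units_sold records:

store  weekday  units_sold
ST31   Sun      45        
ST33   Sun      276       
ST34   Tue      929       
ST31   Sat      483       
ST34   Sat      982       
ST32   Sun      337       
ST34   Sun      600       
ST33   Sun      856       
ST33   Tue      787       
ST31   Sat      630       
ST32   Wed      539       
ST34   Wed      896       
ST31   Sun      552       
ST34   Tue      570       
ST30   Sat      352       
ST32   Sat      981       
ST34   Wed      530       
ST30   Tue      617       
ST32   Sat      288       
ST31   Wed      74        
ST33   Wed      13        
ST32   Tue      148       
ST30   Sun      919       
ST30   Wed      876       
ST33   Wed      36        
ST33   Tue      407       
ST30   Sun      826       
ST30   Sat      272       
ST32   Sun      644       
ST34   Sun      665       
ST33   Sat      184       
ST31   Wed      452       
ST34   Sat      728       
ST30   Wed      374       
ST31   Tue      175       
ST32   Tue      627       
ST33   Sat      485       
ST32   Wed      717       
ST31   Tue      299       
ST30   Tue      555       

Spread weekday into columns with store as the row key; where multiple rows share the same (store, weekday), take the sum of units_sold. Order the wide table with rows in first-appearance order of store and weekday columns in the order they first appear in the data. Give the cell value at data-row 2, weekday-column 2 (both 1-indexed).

1194

With rows in first-appearance order of store, row 2 is store=ST33. weekday columns in first-appearance order: Sun, Tue, Sat, Wed; column 2 is Tue.
Long rows with store=ST33, weekday=Tue: 787 + 407 = 1194.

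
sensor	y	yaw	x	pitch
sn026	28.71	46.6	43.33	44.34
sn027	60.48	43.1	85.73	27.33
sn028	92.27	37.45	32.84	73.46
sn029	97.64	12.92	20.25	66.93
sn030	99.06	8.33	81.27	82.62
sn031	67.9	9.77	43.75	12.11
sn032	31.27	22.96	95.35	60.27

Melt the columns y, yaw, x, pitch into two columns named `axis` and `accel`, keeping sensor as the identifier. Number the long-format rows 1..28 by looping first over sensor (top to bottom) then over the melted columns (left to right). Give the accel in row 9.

28 rows total (7 × 4). Row 9: index ⌊(9-1)/4⌋ = 2 into sensor → sn028; (9-1) mod 4 = 0 into the melted columns → y.
So row 9 is (sn028, y, 92.27); accel = 92.27.

92.27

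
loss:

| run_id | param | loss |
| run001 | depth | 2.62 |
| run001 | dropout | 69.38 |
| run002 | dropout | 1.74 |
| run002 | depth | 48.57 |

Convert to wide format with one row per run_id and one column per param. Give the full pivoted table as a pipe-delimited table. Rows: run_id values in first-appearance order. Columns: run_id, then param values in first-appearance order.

Columns: run_id plus the 2 distinct param values (depth, dropout).
For example, row run001 column depth takes loss=2.62 from the long row (run001, depth).

| run_id | depth | dropout |
| run001 | 2.62 | 69.38 |
| run002 | 48.57 | 1.74 |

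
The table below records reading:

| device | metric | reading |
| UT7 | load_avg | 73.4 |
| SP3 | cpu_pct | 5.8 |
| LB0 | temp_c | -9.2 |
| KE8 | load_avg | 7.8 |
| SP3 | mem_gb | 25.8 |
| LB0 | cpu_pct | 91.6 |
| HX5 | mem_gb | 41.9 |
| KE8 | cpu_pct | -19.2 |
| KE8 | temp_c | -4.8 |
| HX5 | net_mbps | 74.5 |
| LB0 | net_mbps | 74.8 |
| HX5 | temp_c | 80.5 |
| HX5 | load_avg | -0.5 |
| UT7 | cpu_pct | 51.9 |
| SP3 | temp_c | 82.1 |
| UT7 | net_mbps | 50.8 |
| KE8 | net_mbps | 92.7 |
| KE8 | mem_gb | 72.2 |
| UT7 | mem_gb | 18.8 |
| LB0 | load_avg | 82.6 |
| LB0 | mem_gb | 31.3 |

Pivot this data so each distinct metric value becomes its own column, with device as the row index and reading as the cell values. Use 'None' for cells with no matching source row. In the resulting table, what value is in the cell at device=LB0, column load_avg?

The long row with device=LB0, metric=load_avg has reading=82.6.

82.6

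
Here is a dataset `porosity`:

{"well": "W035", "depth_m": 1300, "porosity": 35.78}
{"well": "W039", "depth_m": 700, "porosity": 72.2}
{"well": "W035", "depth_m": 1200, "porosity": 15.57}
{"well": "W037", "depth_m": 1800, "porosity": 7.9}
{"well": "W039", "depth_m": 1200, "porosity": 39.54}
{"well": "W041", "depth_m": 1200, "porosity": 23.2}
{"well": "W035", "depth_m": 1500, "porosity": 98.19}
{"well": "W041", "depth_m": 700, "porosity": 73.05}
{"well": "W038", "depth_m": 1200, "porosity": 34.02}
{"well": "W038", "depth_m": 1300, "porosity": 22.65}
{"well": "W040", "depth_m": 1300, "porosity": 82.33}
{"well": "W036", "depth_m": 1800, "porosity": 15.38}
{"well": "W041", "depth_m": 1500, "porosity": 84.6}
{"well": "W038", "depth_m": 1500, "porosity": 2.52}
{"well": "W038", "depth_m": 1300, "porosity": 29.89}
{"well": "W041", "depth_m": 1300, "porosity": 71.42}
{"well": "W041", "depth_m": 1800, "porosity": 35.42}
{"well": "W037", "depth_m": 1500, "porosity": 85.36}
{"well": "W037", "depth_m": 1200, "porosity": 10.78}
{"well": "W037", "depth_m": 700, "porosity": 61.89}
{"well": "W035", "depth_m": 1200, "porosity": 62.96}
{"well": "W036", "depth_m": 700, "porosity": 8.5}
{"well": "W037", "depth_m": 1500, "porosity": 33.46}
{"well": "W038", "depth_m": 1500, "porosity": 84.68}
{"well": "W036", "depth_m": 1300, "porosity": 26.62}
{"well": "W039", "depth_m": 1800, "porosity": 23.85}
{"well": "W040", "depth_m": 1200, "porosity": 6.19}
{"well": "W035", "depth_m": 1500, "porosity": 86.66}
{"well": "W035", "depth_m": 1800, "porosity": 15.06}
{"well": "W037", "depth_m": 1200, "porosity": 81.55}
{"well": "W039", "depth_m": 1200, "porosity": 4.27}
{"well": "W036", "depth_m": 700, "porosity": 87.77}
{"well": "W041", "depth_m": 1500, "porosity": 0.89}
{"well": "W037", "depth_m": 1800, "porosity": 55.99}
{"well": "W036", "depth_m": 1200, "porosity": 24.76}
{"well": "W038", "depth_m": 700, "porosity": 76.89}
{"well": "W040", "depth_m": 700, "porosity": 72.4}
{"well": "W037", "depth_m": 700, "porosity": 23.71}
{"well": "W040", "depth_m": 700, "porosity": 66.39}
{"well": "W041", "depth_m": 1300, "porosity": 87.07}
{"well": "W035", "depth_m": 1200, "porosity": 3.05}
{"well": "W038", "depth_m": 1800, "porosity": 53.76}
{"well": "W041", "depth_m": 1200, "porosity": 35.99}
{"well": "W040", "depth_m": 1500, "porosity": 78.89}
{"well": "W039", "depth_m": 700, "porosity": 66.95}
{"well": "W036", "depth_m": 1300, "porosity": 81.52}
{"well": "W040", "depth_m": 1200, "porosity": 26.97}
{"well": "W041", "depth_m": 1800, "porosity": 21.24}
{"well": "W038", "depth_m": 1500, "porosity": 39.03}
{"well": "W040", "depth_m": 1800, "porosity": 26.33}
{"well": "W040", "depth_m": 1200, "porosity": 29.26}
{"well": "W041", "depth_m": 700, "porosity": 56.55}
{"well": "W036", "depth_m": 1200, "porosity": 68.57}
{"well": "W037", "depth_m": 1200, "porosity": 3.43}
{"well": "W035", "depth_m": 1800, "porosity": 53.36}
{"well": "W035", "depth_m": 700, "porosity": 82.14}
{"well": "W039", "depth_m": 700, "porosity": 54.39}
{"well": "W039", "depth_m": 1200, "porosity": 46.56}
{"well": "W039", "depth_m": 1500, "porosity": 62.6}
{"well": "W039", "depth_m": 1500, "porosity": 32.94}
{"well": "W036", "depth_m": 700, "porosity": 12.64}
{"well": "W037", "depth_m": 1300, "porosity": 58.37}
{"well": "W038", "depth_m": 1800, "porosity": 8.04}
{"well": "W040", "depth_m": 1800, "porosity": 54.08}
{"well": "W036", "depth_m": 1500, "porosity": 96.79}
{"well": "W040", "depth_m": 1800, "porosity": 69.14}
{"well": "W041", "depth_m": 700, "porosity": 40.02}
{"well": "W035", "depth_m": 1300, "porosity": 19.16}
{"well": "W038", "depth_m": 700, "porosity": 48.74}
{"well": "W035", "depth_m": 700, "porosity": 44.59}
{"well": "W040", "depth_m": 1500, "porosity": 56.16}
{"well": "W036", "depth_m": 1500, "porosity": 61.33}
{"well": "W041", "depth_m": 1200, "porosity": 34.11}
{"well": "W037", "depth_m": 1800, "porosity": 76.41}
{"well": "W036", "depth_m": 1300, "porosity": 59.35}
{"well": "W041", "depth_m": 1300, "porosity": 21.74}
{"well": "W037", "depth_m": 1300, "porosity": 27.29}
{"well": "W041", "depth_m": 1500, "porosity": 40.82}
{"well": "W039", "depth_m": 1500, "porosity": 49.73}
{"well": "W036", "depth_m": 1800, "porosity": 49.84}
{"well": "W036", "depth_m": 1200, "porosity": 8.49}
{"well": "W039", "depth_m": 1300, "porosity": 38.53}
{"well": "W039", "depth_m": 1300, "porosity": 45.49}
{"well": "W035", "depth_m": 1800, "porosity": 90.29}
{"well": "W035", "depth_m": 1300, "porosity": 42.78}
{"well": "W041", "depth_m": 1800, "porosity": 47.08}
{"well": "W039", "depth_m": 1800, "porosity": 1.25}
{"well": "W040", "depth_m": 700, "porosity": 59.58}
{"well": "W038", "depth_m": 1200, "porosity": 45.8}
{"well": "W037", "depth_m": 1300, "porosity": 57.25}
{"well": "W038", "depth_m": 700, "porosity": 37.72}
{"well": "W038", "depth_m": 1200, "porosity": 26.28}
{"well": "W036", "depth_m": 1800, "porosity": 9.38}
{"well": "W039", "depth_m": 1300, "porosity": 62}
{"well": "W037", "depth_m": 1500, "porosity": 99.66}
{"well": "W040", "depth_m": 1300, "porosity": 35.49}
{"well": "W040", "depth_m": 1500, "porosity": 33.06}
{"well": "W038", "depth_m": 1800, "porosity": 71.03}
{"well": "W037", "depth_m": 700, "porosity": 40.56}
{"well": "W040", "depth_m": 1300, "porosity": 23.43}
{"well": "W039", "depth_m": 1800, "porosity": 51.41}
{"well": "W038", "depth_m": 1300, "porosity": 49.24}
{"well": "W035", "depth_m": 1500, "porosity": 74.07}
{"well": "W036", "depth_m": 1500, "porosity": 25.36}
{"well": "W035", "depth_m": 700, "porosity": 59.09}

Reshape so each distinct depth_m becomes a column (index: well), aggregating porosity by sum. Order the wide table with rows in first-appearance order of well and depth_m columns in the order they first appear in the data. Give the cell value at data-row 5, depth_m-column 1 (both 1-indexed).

101.78

With rows in first-appearance order of well, row 5 is well=W038. depth_m columns in first-appearance order: 1300, 700, 1200, 1800, 1500; column 1 is 1300.
Long rows with well=W038, depth_m=1300: 22.65 + 29.89 + 49.24 = 101.78.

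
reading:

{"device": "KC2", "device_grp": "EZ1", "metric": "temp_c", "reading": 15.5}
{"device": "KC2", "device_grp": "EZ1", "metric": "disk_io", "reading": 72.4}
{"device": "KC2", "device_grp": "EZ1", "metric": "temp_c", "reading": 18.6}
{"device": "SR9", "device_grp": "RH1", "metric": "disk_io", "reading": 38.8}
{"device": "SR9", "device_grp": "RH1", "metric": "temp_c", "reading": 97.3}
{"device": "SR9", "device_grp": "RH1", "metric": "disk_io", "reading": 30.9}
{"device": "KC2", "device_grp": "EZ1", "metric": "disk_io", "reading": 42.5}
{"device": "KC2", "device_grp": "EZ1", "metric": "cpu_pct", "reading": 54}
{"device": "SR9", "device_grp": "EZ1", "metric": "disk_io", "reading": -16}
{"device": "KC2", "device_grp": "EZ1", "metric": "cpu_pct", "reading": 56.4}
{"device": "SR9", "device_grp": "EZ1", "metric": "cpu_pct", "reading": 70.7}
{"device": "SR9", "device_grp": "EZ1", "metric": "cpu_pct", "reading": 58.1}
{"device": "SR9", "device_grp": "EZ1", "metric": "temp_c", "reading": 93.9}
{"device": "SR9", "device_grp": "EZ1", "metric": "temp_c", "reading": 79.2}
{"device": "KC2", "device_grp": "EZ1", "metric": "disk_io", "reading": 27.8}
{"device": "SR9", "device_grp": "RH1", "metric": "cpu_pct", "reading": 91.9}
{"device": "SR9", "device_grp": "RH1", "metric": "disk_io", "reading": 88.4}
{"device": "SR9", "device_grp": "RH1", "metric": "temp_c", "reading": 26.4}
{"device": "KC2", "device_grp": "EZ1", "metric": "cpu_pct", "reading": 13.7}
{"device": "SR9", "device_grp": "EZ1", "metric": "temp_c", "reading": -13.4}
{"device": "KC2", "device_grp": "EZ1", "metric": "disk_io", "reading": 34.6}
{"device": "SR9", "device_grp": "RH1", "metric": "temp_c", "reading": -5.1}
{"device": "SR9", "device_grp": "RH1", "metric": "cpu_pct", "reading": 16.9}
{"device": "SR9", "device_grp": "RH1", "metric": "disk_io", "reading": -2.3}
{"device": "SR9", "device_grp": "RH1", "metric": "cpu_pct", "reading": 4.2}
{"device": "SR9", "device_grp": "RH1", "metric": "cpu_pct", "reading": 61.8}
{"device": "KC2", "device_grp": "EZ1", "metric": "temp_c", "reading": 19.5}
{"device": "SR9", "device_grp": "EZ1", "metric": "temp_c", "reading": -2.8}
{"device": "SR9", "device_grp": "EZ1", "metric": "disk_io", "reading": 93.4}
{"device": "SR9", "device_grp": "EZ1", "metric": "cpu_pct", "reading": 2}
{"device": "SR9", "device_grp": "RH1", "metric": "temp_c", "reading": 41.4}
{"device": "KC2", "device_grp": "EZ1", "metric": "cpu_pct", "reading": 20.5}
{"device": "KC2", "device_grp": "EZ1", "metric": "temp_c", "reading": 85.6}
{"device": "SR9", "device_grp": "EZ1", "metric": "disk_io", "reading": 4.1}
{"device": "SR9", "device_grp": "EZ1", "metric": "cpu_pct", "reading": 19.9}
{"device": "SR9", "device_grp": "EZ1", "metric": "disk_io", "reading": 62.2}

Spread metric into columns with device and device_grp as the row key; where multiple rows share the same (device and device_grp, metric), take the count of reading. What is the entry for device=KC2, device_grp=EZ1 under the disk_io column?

Rows with device=KC2, device_grp=EZ1 and metric=disk_io: reading values are 72.4, 42.5, 27.8, 34.6.
4 rows match — count = 4.

4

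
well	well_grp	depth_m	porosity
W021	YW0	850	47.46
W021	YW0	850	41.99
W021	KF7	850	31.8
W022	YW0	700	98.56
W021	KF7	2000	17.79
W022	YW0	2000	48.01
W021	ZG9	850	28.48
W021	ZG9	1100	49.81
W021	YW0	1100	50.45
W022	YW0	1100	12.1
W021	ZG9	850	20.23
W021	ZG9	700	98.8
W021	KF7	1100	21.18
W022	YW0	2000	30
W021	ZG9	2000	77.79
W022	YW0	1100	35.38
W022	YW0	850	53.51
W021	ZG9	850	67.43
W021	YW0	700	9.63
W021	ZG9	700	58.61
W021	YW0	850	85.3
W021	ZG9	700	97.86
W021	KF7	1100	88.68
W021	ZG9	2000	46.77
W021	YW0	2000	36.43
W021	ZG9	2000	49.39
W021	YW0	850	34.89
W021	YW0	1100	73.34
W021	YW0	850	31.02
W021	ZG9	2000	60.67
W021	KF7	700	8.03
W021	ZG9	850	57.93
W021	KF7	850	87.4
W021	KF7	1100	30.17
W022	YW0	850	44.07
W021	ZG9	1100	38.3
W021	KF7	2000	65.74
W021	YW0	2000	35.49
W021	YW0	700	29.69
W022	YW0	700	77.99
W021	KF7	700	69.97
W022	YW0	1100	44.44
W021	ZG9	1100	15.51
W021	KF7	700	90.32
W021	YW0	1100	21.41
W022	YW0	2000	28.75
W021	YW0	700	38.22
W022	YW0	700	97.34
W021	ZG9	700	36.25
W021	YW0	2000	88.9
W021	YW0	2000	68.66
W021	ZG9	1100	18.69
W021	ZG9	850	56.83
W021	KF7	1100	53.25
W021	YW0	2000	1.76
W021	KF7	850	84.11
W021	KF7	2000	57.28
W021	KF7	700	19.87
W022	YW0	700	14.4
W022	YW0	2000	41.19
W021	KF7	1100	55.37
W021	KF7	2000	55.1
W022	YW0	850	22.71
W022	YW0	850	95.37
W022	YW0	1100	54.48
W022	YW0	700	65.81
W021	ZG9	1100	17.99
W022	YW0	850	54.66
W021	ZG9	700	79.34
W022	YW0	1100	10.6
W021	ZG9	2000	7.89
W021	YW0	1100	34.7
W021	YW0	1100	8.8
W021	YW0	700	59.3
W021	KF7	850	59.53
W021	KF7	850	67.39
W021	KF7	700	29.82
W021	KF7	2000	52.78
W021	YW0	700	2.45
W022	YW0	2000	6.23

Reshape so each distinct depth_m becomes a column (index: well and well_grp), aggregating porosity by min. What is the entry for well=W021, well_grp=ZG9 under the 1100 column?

Rows with well=W021, well_grp=ZG9 and depth_m=1100: porosity values are 49.81, 38.3, 15.51, 18.69, 17.99.
min(49.81, 38.3, 15.51, 18.69, 17.99) = 15.51.

15.51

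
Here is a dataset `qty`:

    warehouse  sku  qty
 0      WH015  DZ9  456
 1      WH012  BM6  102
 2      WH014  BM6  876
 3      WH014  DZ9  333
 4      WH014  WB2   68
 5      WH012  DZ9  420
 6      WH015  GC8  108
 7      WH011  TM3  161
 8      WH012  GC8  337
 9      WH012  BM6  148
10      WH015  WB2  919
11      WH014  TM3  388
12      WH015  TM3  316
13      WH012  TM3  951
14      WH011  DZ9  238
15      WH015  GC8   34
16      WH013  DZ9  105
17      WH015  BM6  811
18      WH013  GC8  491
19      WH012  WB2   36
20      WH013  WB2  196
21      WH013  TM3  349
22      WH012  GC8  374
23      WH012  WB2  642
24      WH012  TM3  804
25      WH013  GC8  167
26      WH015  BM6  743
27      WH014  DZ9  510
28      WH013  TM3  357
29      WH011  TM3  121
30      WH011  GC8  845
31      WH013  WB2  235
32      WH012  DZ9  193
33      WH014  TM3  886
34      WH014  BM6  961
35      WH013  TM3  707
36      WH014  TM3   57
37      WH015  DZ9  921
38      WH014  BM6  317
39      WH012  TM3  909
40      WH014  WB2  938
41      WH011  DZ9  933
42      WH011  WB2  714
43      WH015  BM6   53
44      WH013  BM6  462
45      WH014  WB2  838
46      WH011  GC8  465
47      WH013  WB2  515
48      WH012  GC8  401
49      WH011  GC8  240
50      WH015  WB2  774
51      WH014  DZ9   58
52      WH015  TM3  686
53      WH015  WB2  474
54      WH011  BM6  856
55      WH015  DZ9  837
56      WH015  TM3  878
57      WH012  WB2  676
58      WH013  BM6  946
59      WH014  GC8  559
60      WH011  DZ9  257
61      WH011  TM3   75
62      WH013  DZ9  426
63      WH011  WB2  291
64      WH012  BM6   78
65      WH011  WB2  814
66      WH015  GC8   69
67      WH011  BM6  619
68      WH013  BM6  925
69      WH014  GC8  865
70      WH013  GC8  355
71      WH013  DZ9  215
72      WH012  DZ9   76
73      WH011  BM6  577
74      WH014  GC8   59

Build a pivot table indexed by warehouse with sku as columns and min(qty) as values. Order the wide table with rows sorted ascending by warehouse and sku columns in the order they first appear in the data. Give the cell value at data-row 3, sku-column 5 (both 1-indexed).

349

With rows sorted ascending by warehouse, row 3 is warehouse=WH013. sku columns in first-appearance order: DZ9, BM6, WB2, GC8, TM3; column 5 is TM3.
Long rows with warehouse=WH013, sku=TM3: min(349, 357, 707) = 349.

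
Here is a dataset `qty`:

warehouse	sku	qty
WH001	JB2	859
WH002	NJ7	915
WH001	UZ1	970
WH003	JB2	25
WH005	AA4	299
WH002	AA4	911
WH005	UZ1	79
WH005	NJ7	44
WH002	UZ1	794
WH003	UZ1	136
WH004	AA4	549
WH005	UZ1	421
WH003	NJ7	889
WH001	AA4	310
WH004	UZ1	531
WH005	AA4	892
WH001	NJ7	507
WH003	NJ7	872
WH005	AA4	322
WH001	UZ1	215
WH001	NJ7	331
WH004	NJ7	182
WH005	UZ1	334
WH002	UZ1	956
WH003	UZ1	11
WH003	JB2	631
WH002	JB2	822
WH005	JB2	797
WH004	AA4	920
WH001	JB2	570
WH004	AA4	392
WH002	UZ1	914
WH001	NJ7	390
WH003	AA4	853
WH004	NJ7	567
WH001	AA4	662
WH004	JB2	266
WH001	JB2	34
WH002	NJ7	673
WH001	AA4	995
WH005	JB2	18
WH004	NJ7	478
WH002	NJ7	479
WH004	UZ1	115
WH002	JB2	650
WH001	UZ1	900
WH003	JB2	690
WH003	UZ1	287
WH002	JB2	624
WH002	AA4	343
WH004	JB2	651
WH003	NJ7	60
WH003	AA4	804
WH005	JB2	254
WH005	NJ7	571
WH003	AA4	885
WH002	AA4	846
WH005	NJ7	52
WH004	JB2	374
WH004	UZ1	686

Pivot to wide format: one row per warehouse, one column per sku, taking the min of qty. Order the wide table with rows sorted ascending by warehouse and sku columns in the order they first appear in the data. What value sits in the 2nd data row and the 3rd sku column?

With rows sorted ascending by warehouse, row 2 is warehouse=WH002. sku columns in first-appearance order: JB2, NJ7, UZ1, AA4; column 3 is UZ1.
Long rows with warehouse=WH002, sku=UZ1: min(794, 956, 914) = 794.

794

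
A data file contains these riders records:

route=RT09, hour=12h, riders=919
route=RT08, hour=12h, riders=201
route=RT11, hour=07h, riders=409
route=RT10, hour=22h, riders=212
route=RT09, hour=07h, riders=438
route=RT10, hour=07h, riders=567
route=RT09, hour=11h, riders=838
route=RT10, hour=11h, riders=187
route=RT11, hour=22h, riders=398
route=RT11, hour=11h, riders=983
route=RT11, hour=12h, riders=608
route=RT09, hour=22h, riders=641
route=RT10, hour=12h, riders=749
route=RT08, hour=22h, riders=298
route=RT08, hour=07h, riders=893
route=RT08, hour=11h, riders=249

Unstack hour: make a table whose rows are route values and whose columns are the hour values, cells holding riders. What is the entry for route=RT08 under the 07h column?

Wide layout: rows indexed by route, columns are the 4 distinct hour values (12h, 07h, 22h, 11h).
Cell (route=RT08, hour=07h) draws from the long row where route=RT08 and hour=07h, which has riders=893.

893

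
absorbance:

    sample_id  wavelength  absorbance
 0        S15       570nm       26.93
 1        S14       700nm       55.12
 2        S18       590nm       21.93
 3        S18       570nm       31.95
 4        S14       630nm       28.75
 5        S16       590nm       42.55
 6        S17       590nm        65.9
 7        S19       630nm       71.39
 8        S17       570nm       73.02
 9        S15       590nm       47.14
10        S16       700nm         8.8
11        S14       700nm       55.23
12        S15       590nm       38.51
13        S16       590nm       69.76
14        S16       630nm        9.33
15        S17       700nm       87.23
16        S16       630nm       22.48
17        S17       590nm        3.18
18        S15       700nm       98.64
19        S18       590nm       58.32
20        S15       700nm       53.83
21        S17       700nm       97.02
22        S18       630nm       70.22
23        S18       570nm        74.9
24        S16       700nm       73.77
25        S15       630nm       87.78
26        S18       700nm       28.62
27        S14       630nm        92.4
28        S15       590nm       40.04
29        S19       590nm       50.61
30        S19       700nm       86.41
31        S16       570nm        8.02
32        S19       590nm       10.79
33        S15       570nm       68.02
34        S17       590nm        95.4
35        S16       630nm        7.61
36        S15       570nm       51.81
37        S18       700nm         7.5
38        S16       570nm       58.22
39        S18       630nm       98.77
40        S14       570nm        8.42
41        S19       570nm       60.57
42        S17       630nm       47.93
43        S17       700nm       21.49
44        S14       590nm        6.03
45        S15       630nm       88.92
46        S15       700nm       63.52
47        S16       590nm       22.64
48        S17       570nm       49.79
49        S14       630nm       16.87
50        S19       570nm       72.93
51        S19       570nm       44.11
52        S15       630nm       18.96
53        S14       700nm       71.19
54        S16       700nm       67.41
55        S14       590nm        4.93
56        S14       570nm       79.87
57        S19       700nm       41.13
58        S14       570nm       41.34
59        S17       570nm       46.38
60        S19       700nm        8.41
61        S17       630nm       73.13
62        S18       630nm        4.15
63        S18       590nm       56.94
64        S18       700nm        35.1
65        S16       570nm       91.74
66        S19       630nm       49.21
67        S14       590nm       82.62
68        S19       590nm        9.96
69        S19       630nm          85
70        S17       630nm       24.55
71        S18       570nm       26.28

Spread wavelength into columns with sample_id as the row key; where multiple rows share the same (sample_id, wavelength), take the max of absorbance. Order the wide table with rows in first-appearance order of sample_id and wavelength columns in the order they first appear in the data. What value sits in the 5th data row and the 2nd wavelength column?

97.02

With rows in first-appearance order of sample_id, row 5 is sample_id=S17. wavelength columns in first-appearance order: 570nm, 700nm, 590nm, 630nm; column 2 is 700nm.
Long rows with sample_id=S17, wavelength=700nm: max(87.23, 97.02, 21.49) = 97.02.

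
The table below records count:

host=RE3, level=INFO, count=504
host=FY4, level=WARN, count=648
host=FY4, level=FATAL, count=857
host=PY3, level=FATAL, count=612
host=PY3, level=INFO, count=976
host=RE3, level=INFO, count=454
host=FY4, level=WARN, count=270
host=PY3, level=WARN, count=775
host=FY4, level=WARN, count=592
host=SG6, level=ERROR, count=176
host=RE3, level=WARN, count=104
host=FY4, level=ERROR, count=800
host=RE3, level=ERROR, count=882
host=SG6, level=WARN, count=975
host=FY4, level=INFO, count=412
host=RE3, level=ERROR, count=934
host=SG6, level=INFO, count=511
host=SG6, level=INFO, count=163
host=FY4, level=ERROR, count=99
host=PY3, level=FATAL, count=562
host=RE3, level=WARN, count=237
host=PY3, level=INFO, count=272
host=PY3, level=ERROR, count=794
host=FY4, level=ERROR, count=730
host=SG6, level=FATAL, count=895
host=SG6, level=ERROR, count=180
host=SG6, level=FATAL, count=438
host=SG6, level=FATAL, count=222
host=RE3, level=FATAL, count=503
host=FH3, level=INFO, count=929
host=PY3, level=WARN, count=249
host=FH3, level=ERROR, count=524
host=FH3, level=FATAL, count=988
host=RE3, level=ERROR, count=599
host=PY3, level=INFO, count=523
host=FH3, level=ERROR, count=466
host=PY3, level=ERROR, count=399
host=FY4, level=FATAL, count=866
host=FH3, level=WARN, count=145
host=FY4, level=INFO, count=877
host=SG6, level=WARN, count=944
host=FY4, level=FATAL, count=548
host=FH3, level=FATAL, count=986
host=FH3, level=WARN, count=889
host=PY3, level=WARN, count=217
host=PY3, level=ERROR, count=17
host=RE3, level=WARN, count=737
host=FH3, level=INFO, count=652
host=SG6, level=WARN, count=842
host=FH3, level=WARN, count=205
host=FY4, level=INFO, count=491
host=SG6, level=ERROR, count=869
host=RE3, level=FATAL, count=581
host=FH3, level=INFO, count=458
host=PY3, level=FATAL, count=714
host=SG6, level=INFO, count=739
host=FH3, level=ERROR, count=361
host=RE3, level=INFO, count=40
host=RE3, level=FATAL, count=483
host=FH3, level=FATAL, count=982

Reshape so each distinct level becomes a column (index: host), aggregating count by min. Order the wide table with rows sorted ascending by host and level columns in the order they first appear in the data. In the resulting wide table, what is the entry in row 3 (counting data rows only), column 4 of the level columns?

17

With rows sorted ascending by host, row 3 is host=PY3. level columns in first-appearance order: INFO, WARN, FATAL, ERROR; column 4 is ERROR.
Long rows with host=PY3, level=ERROR: min(794, 399, 17) = 17.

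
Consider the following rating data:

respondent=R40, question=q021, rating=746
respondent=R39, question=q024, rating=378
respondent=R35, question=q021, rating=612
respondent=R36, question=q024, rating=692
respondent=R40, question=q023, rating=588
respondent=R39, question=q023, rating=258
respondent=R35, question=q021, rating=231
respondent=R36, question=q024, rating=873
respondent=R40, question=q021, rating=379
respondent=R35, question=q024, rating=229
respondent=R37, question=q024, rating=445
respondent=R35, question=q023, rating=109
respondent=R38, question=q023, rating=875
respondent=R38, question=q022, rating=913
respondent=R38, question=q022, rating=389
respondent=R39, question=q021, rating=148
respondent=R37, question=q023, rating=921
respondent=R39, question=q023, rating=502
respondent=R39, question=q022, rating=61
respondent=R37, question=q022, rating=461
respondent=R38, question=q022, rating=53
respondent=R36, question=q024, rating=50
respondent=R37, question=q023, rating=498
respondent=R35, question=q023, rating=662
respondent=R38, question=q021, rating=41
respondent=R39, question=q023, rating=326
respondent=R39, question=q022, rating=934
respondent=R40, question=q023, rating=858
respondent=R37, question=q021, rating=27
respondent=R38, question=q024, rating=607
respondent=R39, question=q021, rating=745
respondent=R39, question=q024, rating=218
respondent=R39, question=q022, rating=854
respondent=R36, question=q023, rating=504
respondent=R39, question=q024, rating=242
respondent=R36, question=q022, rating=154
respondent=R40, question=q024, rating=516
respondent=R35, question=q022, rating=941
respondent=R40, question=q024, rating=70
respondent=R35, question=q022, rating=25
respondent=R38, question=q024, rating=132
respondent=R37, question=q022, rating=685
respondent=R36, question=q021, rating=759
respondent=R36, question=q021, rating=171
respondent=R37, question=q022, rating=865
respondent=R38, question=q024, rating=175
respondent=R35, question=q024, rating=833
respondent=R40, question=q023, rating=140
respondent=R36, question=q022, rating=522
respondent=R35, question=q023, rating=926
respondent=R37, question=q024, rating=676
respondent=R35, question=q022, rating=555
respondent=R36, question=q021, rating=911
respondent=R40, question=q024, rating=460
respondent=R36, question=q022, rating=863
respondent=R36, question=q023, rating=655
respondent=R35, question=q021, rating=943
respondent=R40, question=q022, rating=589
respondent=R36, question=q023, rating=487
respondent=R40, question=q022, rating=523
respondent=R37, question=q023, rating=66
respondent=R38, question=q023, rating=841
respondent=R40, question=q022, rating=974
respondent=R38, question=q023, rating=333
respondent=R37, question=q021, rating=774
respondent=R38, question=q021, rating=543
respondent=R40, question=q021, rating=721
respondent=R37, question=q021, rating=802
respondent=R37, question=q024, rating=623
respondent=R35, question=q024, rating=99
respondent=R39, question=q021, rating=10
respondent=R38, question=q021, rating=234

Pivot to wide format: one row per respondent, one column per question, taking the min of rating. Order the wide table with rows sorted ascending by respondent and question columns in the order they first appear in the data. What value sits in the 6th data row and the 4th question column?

With rows sorted ascending by respondent, row 6 is respondent=R40. question columns in first-appearance order: q021, q024, q023, q022; column 4 is q022.
Long rows with respondent=R40, question=q022: min(589, 523, 974) = 523.

523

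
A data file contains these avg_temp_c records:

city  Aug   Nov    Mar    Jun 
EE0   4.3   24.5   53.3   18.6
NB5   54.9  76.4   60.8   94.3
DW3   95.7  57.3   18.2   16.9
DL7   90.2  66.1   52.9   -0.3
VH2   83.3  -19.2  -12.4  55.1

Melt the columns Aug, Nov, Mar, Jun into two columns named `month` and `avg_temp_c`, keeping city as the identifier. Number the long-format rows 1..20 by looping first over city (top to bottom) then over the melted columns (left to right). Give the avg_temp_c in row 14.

20 rows total (5 × 4). Row 14: index ⌊(14-1)/4⌋ = 3 into city → DL7; (14-1) mod 4 = 1 into the melted columns → Nov.
So row 14 is (DL7, Nov, 66.1); avg_temp_c = 66.1.

66.1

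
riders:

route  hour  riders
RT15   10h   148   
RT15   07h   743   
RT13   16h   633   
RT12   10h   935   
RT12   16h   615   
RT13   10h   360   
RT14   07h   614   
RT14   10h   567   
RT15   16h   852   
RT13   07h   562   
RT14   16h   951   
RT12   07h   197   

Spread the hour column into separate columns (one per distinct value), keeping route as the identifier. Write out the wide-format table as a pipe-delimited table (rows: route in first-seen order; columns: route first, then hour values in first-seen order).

Columns: route plus the 3 distinct hour values (10h, 07h, 16h).
For example, row RT15 column 10h takes riders=148 from the long row (RT15, 10h).

| route | 10h | 07h | 16h |
| RT15 | 148 | 743 | 852 |
| RT13 | 360 | 562 | 633 |
| RT12 | 935 | 197 | 615 |
| RT14 | 567 | 614 | 951 |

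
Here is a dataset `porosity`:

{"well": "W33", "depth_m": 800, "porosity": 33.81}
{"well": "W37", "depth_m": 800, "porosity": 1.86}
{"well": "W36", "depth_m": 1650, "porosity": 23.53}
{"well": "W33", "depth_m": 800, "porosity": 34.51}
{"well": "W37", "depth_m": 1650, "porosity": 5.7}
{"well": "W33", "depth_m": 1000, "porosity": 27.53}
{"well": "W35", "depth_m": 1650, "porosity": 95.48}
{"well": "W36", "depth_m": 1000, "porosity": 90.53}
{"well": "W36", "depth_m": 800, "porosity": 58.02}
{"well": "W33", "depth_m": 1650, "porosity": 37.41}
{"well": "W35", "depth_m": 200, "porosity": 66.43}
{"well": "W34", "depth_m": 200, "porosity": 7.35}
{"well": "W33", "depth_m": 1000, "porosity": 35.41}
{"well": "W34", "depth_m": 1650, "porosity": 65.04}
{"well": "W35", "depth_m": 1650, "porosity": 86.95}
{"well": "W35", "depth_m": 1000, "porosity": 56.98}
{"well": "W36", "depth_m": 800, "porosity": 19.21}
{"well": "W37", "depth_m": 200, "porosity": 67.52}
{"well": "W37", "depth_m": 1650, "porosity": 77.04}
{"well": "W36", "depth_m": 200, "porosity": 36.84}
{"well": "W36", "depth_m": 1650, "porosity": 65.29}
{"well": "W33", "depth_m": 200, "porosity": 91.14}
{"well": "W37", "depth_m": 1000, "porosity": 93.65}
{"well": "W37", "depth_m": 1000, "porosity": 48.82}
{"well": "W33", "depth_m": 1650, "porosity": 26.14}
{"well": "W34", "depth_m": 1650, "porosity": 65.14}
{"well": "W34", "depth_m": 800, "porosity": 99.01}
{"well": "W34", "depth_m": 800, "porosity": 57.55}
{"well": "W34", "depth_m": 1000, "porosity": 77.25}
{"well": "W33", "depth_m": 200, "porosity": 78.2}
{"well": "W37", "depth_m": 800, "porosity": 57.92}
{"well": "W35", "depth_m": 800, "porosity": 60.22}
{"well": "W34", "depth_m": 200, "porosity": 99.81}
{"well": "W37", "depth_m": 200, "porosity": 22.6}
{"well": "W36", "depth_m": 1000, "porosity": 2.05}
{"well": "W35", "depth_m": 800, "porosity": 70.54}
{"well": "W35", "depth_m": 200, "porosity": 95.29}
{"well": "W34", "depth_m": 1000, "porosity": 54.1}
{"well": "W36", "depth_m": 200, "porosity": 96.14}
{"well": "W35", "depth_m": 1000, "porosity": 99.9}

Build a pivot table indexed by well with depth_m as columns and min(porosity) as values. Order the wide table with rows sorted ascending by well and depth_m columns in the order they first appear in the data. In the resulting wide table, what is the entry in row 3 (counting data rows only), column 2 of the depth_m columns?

86.95

With rows sorted ascending by well, row 3 is well=W35. depth_m columns in first-appearance order: 800, 1650, 1000, 200; column 2 is 1650.
Long rows with well=W35, depth_m=1650: min(95.48, 86.95) = 86.95.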